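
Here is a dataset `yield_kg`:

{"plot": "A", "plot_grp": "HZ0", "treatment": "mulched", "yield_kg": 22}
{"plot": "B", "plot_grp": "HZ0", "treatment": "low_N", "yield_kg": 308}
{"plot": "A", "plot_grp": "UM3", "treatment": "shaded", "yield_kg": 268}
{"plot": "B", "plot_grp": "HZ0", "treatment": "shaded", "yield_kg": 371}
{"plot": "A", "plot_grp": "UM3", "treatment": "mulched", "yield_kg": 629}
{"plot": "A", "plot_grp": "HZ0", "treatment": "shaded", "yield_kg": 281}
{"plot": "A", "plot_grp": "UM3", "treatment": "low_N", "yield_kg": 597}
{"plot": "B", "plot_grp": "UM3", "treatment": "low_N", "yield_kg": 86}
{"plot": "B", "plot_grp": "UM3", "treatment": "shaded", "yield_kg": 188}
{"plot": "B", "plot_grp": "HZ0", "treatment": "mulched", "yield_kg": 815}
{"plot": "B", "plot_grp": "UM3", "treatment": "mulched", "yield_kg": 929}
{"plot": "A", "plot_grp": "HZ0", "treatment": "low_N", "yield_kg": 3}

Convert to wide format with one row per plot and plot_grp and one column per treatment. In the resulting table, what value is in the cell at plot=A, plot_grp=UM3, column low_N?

597

Wide layout: rows indexed by plot and plot_grp, columns are the 3 distinct treatment values (mulched, low_N, shaded).
Cell (plot=A, plot_grp=UM3, treatment=low_N) draws from the long row where plot=A, plot_grp=UM3 and treatment=low_N, which has yield_kg=597.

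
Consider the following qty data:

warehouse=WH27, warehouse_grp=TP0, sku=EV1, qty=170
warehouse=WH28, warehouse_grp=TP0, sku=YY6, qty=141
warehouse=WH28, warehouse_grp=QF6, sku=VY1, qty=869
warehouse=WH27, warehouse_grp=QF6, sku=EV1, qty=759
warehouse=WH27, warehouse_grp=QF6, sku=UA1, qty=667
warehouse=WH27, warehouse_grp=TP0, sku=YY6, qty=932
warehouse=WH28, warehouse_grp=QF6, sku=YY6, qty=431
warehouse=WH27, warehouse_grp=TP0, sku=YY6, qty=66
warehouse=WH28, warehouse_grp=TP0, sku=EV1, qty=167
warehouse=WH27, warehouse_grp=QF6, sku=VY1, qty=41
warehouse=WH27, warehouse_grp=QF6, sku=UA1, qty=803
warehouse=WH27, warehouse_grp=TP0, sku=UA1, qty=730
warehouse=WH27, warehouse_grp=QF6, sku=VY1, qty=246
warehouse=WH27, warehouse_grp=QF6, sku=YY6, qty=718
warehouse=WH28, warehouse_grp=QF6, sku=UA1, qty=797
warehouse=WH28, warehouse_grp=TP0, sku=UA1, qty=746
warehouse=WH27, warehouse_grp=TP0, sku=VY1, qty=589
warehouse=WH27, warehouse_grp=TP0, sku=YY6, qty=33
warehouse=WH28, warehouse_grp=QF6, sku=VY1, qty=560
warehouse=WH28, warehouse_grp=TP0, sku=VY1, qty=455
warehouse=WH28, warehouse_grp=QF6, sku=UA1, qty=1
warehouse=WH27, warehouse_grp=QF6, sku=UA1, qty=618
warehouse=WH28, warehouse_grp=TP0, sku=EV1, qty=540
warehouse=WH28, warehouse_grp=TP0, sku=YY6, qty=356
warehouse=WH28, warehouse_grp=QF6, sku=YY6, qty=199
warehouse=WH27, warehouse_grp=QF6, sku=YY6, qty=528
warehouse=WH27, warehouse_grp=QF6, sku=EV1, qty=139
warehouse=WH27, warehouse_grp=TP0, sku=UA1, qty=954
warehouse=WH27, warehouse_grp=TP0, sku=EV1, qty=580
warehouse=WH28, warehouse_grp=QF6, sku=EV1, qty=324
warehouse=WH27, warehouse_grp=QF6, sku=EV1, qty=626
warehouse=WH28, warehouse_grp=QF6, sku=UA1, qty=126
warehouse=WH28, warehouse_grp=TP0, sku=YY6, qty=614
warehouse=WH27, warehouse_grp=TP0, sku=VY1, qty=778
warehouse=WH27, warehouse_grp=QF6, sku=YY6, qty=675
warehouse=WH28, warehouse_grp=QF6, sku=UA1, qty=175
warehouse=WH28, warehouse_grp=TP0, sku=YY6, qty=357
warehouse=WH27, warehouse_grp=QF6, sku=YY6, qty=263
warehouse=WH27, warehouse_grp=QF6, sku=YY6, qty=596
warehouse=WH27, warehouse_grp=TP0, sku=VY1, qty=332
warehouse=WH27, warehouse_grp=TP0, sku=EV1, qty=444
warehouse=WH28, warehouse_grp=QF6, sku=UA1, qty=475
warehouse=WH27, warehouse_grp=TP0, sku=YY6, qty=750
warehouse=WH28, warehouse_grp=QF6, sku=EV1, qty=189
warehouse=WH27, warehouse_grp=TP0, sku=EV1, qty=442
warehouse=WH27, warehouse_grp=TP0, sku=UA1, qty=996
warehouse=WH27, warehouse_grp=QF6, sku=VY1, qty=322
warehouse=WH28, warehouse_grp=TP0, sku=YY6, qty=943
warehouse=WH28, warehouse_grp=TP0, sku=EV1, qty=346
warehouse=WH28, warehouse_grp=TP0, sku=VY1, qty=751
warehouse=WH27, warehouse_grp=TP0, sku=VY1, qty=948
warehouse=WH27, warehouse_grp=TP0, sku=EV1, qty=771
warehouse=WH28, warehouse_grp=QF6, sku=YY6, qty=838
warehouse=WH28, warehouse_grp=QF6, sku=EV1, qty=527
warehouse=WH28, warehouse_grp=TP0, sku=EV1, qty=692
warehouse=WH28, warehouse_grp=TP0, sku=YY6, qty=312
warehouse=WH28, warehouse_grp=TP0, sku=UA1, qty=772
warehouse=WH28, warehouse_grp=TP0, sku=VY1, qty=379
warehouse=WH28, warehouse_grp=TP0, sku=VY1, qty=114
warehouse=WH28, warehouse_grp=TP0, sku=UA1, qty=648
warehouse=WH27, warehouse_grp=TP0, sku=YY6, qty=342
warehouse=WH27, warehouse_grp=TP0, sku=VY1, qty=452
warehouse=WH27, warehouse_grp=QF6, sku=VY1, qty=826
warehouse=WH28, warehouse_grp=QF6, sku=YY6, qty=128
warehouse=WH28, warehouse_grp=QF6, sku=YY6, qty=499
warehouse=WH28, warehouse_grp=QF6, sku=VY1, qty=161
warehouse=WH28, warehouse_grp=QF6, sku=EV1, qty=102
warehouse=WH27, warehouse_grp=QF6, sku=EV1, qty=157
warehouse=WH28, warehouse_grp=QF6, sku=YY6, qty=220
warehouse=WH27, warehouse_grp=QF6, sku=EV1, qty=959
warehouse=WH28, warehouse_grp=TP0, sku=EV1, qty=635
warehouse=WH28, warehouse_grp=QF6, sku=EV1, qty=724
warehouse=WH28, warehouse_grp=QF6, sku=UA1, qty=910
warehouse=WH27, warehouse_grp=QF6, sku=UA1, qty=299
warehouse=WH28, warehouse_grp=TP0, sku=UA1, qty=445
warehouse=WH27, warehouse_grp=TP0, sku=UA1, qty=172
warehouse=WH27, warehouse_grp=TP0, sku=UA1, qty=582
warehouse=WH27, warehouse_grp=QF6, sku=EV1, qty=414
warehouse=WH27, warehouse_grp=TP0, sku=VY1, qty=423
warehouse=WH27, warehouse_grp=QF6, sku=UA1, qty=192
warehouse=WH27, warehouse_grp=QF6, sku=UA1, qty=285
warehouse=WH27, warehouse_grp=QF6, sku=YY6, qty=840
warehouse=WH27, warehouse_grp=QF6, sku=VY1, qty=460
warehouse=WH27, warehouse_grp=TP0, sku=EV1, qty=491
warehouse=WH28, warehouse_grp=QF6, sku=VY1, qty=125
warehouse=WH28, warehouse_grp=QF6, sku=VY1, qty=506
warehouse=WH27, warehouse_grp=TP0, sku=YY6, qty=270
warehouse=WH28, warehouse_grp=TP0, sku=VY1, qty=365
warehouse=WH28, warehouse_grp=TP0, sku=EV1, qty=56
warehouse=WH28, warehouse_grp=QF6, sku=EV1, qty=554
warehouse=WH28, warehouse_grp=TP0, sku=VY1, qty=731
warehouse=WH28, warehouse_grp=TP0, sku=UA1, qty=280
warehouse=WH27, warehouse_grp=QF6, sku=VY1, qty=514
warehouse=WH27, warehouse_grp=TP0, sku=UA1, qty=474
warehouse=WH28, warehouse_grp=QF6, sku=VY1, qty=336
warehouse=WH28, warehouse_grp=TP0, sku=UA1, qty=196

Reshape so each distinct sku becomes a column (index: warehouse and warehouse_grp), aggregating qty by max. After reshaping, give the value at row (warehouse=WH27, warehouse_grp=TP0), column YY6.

932

Rows with warehouse=WH27, warehouse_grp=TP0 and sku=YY6: qty values are 932, 66, 33, 750, 342, 270.
max(932, 66, 33, 750, 342, 270) = 932.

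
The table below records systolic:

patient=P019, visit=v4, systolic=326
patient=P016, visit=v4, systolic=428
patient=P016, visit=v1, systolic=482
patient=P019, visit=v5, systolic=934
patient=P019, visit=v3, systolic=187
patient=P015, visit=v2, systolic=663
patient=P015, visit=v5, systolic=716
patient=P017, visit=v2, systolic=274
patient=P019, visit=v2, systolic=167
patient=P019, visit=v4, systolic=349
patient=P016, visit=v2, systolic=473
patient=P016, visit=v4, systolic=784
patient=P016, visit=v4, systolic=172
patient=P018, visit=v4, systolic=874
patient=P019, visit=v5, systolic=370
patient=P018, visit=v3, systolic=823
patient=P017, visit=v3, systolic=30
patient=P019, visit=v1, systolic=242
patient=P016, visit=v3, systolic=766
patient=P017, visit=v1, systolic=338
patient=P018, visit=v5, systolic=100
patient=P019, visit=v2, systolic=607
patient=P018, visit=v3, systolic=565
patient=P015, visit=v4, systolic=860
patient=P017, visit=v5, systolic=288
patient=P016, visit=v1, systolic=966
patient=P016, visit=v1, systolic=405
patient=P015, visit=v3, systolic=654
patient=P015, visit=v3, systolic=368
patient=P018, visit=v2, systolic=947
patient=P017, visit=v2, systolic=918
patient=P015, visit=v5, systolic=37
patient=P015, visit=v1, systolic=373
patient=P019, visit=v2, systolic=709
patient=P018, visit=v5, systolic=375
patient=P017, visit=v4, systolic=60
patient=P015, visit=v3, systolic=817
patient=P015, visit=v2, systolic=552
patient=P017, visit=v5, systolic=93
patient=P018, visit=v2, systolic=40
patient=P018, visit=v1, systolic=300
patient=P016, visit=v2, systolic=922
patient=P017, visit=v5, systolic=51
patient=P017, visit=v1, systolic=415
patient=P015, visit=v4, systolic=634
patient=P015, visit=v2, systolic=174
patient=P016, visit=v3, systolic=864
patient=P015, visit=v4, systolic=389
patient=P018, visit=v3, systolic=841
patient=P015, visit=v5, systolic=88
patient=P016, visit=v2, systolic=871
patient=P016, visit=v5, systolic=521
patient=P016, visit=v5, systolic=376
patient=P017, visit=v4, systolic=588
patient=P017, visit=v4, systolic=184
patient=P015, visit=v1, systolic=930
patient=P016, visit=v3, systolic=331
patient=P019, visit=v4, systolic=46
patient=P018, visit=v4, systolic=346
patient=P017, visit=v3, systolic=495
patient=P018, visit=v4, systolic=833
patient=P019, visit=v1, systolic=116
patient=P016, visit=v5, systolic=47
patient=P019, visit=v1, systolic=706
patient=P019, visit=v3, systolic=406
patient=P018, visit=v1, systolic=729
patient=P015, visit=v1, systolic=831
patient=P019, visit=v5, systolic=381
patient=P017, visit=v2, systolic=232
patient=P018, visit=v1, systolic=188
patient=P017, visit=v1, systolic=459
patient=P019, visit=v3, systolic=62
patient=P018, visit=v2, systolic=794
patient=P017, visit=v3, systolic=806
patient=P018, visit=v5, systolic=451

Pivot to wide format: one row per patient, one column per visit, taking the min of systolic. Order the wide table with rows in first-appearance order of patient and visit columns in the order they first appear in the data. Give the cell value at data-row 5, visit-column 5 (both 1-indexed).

With rows in first-appearance order of patient, row 5 is patient=P018. visit columns in first-appearance order: v4, v1, v5, v3, v2; column 5 is v2.
Long rows with patient=P018, visit=v2: min(947, 40, 794) = 40.

40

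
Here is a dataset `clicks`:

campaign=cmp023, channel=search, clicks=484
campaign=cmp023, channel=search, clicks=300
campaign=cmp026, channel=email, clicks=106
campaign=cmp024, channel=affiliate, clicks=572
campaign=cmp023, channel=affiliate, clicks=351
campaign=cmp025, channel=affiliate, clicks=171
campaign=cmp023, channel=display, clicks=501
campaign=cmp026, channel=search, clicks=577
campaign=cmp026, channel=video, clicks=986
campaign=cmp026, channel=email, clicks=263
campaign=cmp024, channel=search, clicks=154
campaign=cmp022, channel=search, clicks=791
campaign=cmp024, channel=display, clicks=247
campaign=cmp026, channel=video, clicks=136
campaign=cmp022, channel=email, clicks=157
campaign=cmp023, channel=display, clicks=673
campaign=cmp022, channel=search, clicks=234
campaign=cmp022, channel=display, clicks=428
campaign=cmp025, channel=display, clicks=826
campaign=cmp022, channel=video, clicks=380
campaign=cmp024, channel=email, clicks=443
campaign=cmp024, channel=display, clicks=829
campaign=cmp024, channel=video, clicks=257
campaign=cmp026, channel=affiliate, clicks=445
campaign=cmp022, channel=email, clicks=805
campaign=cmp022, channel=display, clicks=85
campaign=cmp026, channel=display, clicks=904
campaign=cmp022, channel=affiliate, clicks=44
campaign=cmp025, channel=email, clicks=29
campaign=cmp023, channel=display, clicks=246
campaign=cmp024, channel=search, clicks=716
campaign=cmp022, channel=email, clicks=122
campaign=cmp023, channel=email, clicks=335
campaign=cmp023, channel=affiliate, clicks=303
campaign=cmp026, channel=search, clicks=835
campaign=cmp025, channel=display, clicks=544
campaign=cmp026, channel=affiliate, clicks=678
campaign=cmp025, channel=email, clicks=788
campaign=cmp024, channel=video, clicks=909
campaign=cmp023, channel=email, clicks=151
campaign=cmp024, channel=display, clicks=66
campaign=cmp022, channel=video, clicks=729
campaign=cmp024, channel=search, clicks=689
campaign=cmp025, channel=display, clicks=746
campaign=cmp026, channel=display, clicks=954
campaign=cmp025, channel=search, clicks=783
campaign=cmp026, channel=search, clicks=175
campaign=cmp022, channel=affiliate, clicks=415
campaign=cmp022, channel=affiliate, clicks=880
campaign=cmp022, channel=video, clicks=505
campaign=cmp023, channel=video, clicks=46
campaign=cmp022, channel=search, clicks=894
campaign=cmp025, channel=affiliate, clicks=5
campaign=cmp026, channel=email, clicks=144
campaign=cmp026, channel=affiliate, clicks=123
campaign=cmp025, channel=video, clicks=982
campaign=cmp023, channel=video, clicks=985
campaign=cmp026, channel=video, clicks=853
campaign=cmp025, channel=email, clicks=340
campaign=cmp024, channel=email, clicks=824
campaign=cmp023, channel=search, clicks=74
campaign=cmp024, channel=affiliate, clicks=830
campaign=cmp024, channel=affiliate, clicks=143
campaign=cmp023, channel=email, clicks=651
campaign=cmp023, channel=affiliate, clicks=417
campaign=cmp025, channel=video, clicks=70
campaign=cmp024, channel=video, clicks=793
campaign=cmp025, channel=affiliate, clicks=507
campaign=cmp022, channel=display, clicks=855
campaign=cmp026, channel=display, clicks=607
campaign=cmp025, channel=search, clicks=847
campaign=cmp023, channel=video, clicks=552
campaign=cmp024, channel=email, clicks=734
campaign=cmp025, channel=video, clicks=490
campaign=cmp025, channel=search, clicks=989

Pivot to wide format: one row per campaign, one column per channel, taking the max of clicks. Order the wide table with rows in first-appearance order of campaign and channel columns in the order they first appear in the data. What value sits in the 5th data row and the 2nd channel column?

With rows in first-appearance order of campaign, row 5 is campaign=cmp022. channel columns in first-appearance order: search, email, affiliate, display, video; column 2 is email.
Long rows with campaign=cmp022, channel=email: max(157, 805, 122) = 805.

805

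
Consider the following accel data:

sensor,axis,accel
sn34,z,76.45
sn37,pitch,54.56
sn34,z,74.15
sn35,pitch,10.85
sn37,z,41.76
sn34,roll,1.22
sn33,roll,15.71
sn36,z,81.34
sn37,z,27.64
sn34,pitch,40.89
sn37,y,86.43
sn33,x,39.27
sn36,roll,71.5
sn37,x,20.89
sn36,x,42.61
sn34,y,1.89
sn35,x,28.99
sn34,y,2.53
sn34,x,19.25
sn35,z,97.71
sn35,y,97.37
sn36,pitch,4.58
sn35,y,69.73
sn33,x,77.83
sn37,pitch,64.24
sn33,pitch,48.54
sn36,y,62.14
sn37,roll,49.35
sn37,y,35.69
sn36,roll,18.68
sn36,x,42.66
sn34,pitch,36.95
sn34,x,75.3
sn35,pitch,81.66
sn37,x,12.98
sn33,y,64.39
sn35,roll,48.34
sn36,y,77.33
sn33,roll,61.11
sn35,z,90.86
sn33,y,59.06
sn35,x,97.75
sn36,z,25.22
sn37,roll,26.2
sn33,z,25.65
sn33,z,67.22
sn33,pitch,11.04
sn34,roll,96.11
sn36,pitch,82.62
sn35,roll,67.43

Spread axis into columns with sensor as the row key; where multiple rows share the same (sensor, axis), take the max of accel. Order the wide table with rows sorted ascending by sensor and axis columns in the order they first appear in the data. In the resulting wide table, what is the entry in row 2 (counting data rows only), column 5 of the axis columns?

75.3

With rows sorted ascending by sensor, row 2 is sensor=sn34. axis columns in first-appearance order: z, pitch, roll, y, x; column 5 is x.
Long rows with sensor=sn34, axis=x: max(19.25, 75.3) = 75.3.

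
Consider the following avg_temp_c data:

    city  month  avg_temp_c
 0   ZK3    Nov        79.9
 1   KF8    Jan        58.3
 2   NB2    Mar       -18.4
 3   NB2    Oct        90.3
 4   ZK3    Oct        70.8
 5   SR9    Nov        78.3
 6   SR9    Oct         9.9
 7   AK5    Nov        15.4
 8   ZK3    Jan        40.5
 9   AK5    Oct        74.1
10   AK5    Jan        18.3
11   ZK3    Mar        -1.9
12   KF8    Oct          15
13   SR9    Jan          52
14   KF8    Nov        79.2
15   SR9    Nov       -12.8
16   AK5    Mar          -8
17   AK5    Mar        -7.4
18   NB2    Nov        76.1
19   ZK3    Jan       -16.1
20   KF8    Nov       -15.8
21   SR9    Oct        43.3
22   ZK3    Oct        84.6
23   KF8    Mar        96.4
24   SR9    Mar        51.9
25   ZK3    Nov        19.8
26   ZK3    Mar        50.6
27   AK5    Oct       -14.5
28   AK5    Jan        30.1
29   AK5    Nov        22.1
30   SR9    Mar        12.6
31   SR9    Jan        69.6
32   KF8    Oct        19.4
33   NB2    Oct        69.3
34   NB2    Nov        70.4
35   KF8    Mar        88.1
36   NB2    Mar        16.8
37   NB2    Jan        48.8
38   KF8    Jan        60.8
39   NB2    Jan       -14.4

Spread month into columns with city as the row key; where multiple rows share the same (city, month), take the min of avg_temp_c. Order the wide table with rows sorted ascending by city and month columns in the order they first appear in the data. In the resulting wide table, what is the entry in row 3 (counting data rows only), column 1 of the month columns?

With rows sorted ascending by city, row 3 is city=NB2. month columns in first-appearance order: Nov, Jan, Mar, Oct; column 1 is Nov.
Long rows with city=NB2, month=Nov: min(76.1, 70.4) = 70.4.

70.4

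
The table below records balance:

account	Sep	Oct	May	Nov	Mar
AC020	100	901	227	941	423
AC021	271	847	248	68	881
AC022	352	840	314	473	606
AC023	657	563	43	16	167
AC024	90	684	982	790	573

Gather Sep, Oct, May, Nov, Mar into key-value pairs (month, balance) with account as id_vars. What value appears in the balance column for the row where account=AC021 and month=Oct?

847

Unpivoting turns each (account, wide-column) pair into one long row.
The wide cell at row AC021, column Oct holds 847, so the long row (AC021, Oct) has balance=847.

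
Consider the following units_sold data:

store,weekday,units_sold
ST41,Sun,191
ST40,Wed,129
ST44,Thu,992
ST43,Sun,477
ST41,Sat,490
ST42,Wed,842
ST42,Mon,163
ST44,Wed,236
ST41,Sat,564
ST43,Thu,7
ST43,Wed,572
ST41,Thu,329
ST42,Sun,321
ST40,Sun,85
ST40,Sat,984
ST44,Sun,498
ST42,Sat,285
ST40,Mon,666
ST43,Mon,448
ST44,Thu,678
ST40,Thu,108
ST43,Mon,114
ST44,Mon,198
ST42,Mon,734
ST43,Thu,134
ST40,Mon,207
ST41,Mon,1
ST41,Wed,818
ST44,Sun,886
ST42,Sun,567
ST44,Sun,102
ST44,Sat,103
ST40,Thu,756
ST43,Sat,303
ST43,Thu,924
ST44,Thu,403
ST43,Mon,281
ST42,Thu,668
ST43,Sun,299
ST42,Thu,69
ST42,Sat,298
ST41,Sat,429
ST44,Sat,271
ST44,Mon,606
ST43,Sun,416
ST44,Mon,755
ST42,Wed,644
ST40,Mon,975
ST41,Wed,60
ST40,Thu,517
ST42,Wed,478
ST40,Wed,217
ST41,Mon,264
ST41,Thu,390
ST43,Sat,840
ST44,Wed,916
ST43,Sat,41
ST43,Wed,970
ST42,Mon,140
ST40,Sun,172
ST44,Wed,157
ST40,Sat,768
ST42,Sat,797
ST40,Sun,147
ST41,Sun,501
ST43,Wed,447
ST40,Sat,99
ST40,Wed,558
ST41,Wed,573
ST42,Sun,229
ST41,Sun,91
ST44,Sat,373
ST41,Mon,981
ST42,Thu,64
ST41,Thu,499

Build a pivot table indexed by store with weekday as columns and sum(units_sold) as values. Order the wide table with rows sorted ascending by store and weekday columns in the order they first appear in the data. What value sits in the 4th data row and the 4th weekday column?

1184

With rows sorted ascending by store, row 4 is store=ST43. weekday columns in first-appearance order: Sun, Wed, Thu, Sat, Mon; column 4 is Sat.
Long rows with store=ST43, weekday=Sat: 303 + 840 + 41 = 1184.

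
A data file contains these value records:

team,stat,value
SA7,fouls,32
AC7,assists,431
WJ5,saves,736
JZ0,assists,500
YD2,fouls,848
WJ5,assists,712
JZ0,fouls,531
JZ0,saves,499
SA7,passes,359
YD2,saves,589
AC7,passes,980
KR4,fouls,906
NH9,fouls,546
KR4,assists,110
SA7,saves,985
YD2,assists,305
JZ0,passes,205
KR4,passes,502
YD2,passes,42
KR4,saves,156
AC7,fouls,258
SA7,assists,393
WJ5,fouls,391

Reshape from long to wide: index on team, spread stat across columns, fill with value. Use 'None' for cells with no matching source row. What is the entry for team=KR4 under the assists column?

110

The long row with team=KR4, stat=assists has value=110.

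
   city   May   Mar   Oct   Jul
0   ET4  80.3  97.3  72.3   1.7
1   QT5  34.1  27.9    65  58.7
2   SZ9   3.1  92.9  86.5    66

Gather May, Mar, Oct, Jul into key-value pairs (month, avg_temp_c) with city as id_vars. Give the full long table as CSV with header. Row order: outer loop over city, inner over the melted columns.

city,month,avg_temp_c
ET4,May,80.3
ET4,Mar,97.3
ET4,Oct,72.3
ET4,Jul,1.7
QT5,May,34.1
QT5,Mar,27.9
QT5,Oct,65
QT5,Jul,58.7
SZ9,May,3.1
SZ9,Mar,92.9
SZ9,Oct,86.5
SZ9,Jul,66

Each (city, column) pair becomes one row: 3 × 4 = 12 rows.
For example, (ET4, May) → avg_temp_c=80.3.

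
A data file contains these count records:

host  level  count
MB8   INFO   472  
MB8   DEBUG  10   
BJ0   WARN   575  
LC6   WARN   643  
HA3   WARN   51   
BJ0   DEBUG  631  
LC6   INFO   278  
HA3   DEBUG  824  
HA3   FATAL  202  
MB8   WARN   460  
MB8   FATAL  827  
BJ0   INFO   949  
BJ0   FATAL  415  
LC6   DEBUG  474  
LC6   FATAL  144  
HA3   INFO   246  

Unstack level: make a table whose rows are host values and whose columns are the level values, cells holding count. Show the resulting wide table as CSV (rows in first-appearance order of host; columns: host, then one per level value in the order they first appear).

Columns: host plus the 4 distinct level values (INFO, DEBUG, WARN, FATAL).
For example, row MB8 column INFO takes count=472 from the long row (MB8, INFO).

host,INFO,DEBUG,WARN,FATAL
MB8,472,10,460,827
BJ0,949,631,575,415
LC6,278,474,643,144
HA3,246,824,51,202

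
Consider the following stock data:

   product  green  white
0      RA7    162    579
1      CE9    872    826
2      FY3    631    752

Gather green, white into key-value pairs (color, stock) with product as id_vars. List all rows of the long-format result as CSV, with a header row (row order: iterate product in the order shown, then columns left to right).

Each (product, column) pair becomes one row: 3 × 2 = 6 rows.
For example, (RA7, green) → stock=162.

product,color,stock
RA7,green,162
RA7,white,579
CE9,green,872
CE9,white,826
FY3,green,631
FY3,white,752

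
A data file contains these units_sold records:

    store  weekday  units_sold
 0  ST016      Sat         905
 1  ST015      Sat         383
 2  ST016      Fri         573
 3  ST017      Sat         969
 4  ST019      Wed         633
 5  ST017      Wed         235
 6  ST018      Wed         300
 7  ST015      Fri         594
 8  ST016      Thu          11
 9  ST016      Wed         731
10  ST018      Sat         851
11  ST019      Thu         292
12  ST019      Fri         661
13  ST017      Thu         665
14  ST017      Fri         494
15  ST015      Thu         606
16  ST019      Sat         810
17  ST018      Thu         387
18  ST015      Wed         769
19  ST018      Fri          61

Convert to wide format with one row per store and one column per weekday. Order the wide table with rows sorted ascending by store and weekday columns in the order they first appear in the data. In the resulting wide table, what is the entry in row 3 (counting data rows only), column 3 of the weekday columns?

235

With rows sorted ascending by store, row 3 is store=ST017. weekday columns in first-appearance order: Sat, Fri, Wed, Thu; column 3 is Wed.
Long rows with store=ST017, weekday=Wed: units_sold = 235.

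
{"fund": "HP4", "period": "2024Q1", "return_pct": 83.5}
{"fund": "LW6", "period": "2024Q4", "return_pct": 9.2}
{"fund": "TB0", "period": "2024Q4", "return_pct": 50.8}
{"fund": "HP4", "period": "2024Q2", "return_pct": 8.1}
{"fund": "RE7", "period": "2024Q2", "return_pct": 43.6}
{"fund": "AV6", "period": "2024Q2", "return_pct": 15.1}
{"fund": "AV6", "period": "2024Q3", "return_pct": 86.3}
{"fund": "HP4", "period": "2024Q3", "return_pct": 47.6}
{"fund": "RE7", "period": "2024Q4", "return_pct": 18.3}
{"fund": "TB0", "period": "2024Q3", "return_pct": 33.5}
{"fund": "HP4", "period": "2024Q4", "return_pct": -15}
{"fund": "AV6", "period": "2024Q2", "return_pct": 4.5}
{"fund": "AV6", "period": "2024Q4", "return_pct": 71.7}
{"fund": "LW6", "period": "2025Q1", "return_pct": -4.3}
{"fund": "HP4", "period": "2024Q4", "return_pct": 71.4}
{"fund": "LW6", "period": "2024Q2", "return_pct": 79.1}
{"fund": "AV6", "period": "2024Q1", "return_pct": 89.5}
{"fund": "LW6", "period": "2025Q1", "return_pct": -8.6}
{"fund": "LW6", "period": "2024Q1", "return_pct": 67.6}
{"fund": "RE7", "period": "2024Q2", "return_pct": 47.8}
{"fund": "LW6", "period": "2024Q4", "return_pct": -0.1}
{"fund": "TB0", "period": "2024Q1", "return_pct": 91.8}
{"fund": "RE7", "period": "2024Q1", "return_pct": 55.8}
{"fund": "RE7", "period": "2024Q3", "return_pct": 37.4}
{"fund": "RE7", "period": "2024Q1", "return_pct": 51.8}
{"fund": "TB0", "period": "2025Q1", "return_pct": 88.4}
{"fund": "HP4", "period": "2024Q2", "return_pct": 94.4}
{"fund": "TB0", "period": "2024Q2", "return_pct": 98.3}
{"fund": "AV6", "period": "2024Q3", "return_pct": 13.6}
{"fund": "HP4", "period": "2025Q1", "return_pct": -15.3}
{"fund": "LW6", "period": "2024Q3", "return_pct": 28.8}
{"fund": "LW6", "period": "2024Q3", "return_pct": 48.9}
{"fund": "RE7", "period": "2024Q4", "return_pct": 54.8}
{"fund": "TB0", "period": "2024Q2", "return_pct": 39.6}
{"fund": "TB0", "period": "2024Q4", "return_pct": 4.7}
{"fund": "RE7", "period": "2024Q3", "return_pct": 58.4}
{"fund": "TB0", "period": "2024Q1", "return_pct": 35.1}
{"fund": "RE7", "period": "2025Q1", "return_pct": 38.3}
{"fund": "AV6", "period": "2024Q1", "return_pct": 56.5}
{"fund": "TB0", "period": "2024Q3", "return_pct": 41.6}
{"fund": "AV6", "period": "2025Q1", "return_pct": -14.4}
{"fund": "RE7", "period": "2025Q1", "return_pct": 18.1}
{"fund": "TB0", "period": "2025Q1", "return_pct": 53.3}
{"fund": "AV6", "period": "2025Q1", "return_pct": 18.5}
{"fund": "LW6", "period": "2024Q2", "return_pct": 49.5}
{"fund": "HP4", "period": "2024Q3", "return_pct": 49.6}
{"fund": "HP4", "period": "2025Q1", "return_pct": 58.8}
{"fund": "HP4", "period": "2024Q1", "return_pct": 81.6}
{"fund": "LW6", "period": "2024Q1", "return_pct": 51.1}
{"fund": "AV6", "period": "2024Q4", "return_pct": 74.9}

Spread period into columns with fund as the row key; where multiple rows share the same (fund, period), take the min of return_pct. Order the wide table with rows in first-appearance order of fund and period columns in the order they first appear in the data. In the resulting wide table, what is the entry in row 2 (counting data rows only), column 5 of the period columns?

With rows in first-appearance order of fund, row 2 is fund=LW6. period columns in first-appearance order: 2024Q1, 2024Q4, 2024Q2, 2024Q3, 2025Q1; column 5 is 2025Q1.
Long rows with fund=LW6, period=2025Q1: min(-4.3, -8.6) = -8.6.

-8.6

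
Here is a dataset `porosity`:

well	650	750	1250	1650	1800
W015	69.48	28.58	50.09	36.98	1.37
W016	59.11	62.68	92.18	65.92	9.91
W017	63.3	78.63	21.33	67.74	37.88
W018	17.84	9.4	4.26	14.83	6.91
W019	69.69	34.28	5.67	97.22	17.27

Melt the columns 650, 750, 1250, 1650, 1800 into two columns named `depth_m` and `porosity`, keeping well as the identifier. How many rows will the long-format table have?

25

5 well values × 5 melted columns = 25 rows.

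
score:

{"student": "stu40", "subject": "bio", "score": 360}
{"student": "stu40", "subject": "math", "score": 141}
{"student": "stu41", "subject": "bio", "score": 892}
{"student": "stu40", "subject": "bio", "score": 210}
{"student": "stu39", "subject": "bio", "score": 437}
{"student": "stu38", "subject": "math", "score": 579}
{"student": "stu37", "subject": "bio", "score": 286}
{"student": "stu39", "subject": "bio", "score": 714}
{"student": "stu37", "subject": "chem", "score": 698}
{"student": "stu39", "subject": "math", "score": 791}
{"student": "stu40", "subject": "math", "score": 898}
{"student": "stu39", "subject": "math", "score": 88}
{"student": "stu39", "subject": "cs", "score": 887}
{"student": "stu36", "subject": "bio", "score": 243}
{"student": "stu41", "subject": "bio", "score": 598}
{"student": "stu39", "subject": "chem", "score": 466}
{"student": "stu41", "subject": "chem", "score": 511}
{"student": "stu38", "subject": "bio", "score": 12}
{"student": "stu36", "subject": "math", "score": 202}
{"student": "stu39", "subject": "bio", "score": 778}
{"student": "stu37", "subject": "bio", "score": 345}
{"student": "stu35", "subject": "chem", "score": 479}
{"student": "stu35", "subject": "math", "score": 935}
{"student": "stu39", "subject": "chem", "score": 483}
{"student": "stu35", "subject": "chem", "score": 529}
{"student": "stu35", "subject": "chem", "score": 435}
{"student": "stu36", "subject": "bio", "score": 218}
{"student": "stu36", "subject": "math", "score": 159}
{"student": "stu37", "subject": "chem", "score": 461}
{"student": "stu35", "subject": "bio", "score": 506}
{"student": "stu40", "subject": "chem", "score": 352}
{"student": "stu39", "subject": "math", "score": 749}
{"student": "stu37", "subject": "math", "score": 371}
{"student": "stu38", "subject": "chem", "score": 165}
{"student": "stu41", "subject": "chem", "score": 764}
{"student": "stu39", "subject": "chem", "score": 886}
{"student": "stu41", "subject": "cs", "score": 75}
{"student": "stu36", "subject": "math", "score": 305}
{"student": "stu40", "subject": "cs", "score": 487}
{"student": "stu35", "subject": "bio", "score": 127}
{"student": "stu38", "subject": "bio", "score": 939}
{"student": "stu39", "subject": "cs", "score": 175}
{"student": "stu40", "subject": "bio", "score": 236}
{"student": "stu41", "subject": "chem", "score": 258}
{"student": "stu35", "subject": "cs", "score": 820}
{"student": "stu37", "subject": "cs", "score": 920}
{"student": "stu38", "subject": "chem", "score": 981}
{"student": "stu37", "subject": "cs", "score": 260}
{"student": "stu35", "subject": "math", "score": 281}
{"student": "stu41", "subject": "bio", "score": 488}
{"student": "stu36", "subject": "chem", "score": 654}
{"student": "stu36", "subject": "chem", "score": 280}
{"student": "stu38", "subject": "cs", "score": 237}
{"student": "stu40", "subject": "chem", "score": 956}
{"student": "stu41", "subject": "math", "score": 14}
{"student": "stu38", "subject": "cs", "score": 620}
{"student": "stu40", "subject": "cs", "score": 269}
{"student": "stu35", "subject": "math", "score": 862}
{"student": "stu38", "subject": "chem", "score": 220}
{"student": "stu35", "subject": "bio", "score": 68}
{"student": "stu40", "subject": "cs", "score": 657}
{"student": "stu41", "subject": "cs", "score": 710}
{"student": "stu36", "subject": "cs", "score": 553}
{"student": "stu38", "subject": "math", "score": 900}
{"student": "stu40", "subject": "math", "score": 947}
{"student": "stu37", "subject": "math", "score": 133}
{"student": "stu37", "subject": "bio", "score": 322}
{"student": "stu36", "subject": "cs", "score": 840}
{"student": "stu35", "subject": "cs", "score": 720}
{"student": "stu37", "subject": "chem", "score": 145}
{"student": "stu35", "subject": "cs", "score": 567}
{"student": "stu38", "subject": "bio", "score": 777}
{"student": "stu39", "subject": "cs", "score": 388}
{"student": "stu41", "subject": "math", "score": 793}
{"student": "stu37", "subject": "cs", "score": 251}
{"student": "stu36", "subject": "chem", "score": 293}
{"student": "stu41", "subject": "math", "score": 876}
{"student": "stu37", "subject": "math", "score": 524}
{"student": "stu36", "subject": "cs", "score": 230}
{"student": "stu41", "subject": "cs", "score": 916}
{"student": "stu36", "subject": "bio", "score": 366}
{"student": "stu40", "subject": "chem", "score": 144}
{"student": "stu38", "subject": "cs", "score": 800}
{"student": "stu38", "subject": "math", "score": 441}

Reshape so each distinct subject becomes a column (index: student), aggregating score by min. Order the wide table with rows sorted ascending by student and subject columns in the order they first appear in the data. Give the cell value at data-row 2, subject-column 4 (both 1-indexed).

With rows sorted ascending by student, row 2 is student=stu36. subject columns in first-appearance order: bio, math, chem, cs; column 4 is cs.
Long rows with student=stu36, subject=cs: min(553, 840, 230) = 230.

230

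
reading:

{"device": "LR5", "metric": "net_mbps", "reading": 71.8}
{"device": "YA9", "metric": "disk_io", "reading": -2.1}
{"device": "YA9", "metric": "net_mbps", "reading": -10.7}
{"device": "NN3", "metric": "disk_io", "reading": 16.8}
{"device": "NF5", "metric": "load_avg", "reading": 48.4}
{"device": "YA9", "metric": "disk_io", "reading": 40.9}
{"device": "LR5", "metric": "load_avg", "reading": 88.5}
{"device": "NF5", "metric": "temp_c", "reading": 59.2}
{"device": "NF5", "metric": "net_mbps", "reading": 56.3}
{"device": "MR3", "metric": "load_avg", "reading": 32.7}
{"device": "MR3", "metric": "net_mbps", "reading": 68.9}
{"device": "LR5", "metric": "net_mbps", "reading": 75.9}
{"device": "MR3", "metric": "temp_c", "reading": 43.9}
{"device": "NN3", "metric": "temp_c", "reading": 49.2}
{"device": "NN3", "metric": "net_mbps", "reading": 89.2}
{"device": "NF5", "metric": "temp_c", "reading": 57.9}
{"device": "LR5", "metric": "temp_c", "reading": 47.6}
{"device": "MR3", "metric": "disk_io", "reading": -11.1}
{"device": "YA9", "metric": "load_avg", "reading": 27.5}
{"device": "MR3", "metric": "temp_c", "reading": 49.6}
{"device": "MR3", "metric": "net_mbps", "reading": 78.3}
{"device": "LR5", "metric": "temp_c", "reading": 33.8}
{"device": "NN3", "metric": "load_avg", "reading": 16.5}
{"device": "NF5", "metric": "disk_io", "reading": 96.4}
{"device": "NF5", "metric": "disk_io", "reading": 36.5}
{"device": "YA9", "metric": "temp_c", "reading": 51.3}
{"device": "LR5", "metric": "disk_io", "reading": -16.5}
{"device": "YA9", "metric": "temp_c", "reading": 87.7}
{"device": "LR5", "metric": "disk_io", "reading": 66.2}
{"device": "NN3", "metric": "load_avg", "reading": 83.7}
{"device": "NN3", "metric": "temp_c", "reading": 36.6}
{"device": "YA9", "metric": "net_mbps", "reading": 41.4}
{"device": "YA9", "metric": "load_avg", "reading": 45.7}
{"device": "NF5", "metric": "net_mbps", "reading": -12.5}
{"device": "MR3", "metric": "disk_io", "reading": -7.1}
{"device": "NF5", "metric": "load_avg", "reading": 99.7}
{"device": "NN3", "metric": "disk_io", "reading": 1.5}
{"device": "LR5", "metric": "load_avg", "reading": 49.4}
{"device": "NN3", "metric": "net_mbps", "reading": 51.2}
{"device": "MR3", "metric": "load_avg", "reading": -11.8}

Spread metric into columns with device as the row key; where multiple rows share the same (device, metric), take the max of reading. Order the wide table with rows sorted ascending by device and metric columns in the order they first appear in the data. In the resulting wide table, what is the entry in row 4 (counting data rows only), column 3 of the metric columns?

With rows sorted ascending by device, row 4 is device=NN3. metric columns in first-appearance order: net_mbps, disk_io, load_avg, temp_c; column 3 is load_avg.
Long rows with device=NN3, metric=load_avg: max(16.5, 83.7) = 83.7.

83.7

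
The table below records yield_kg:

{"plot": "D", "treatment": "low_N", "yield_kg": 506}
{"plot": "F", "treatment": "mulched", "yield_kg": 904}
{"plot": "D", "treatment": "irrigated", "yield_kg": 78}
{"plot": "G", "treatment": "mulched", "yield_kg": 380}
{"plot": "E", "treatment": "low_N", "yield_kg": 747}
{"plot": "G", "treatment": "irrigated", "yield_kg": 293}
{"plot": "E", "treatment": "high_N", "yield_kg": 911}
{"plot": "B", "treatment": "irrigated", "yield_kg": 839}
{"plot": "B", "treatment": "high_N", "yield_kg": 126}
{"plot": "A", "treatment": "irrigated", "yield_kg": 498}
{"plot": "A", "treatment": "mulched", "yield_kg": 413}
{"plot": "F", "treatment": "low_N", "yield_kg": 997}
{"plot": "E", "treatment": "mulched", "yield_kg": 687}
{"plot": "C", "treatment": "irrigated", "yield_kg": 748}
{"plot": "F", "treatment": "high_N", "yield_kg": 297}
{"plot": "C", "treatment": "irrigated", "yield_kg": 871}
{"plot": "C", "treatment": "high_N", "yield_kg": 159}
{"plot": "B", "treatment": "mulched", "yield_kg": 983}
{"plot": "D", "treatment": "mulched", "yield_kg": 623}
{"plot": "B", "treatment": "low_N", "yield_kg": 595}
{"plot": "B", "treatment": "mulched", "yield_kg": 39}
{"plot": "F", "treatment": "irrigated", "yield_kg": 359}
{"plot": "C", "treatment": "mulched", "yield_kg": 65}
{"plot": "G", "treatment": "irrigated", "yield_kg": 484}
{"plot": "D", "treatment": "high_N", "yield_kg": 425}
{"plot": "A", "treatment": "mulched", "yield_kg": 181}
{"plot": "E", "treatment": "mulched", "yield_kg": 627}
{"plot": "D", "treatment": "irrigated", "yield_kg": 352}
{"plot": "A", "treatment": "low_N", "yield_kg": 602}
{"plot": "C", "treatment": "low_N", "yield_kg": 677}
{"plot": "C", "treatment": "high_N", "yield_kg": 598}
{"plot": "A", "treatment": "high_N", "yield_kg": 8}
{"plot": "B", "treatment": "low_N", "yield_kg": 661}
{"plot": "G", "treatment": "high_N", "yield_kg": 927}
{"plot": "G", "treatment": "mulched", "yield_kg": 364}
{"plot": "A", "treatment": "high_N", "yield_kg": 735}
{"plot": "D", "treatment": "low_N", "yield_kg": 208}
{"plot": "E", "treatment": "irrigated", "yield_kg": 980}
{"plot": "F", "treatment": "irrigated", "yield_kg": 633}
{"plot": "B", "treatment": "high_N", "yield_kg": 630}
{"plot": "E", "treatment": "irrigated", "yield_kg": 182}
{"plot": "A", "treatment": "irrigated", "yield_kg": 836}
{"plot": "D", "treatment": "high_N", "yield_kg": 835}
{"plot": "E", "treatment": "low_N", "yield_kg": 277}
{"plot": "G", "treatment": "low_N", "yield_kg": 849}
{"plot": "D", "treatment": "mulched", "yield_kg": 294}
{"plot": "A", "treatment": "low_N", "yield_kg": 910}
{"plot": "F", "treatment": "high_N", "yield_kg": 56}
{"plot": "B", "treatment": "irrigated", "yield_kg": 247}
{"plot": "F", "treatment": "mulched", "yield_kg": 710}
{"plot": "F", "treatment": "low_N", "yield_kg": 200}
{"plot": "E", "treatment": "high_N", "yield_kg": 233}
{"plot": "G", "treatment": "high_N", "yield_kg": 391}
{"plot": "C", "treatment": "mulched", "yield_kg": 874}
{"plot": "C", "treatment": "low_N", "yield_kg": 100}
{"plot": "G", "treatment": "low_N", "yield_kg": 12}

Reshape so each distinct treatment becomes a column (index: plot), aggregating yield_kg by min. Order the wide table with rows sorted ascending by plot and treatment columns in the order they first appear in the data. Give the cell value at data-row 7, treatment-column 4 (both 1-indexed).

391

With rows sorted ascending by plot, row 7 is plot=G. treatment columns in first-appearance order: low_N, mulched, irrigated, high_N; column 4 is high_N.
Long rows with plot=G, treatment=high_N: min(927, 391) = 391.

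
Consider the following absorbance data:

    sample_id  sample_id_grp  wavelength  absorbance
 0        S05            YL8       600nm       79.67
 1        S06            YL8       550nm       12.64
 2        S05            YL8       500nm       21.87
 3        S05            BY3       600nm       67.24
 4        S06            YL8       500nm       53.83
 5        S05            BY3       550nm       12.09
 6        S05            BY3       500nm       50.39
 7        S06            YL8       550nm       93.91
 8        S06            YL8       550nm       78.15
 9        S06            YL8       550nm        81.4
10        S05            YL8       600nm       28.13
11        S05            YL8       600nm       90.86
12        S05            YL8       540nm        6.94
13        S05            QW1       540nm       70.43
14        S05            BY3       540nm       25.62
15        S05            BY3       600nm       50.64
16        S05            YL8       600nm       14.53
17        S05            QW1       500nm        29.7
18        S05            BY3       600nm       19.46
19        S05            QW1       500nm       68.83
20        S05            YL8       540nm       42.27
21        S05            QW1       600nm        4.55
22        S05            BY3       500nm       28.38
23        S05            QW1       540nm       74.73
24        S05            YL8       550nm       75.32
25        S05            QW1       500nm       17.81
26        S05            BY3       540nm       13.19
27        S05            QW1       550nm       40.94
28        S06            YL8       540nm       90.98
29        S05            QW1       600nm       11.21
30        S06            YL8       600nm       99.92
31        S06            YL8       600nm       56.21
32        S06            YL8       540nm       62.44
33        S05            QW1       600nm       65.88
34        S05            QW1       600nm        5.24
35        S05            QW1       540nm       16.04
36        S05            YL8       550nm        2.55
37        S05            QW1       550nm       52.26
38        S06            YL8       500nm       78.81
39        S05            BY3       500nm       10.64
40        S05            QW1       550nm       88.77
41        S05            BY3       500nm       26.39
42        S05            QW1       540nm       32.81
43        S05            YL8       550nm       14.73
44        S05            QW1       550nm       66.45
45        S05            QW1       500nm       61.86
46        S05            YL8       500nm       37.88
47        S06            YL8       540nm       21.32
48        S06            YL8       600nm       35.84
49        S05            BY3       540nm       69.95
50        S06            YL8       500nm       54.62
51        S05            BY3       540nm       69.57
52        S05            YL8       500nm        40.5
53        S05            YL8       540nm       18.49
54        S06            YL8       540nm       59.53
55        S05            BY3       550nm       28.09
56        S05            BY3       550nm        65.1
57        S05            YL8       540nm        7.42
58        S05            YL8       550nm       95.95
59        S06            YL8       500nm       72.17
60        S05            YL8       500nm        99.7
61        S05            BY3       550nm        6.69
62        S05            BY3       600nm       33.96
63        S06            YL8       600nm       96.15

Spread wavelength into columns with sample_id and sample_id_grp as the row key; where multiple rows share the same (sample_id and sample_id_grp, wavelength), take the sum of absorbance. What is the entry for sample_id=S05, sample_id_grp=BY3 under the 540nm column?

178.33

Rows with sample_id=S05, sample_id_grp=BY3 and wavelength=540nm: absorbance values are 25.62, 13.19, 69.95, 69.57.
25.62 + 13.19 + 69.95 + 69.57 = 178.33.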